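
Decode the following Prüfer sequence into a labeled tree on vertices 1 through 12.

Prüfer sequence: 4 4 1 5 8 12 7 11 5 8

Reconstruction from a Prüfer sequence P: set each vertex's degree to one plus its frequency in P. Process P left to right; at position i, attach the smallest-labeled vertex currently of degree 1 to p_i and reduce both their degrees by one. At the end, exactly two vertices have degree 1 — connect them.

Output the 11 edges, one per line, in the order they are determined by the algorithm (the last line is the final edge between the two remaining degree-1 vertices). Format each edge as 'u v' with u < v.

Answer: 2 4
3 4
1 4
1 5
6 8
9 12
7 10
7 11
5 11
5 8
8 12

Derivation:
Initial degrees: {1:2, 2:1, 3:1, 4:3, 5:3, 6:1, 7:2, 8:3, 9:1, 10:1, 11:2, 12:2}
Step 1: smallest deg-1 vertex = 2, p_1 = 4. Add edge {2,4}. Now deg[2]=0, deg[4]=2.
Step 2: smallest deg-1 vertex = 3, p_2 = 4. Add edge {3,4}. Now deg[3]=0, deg[4]=1.
Step 3: smallest deg-1 vertex = 4, p_3 = 1. Add edge {1,4}. Now deg[4]=0, deg[1]=1.
Step 4: smallest deg-1 vertex = 1, p_4 = 5. Add edge {1,5}. Now deg[1]=0, deg[5]=2.
Step 5: smallest deg-1 vertex = 6, p_5 = 8. Add edge {6,8}. Now deg[6]=0, deg[8]=2.
Step 6: smallest deg-1 vertex = 9, p_6 = 12. Add edge {9,12}. Now deg[9]=0, deg[12]=1.
Step 7: smallest deg-1 vertex = 10, p_7 = 7. Add edge {7,10}. Now deg[10]=0, deg[7]=1.
Step 8: smallest deg-1 vertex = 7, p_8 = 11. Add edge {7,11}. Now deg[7]=0, deg[11]=1.
Step 9: smallest deg-1 vertex = 11, p_9 = 5. Add edge {5,11}. Now deg[11]=0, deg[5]=1.
Step 10: smallest deg-1 vertex = 5, p_10 = 8. Add edge {5,8}. Now deg[5]=0, deg[8]=1.
Final: two remaining deg-1 vertices are 8, 12. Add edge {8,12}.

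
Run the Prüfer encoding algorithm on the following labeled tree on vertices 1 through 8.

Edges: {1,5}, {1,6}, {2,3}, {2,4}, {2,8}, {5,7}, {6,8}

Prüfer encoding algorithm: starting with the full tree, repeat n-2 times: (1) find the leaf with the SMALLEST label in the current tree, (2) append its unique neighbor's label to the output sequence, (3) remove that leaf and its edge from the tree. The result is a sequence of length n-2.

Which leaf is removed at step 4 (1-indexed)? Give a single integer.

Step 1: current leaves = {3,4,7}. Remove leaf 3 (neighbor: 2).
Step 2: current leaves = {4,7}. Remove leaf 4 (neighbor: 2).
Step 3: current leaves = {2,7}. Remove leaf 2 (neighbor: 8).
Step 4: current leaves = {7,8}. Remove leaf 7 (neighbor: 5).

Answer: 7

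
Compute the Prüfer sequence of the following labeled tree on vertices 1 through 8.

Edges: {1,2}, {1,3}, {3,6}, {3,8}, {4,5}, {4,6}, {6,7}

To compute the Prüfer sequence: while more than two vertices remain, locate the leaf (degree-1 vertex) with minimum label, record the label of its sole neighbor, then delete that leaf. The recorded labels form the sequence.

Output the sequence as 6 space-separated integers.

Step 1: leaves = {2,5,7,8}. Remove smallest leaf 2, emit neighbor 1.
Step 2: leaves = {1,5,7,8}. Remove smallest leaf 1, emit neighbor 3.
Step 3: leaves = {5,7,8}. Remove smallest leaf 5, emit neighbor 4.
Step 4: leaves = {4,7,8}. Remove smallest leaf 4, emit neighbor 6.
Step 5: leaves = {7,8}. Remove smallest leaf 7, emit neighbor 6.
Step 6: leaves = {6,8}. Remove smallest leaf 6, emit neighbor 3.
Done: 2 vertices remain (3, 8). Sequence = [1 3 4 6 6 3]

Answer: 1 3 4 6 6 3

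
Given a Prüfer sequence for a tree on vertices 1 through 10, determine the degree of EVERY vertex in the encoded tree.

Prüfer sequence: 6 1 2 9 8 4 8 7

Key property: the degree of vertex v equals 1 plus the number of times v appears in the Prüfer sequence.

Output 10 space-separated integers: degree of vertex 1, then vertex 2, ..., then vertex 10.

Answer: 2 2 1 2 1 2 2 3 2 1

Derivation:
p_1 = 6: count[6] becomes 1
p_2 = 1: count[1] becomes 1
p_3 = 2: count[2] becomes 1
p_4 = 9: count[9] becomes 1
p_5 = 8: count[8] becomes 1
p_6 = 4: count[4] becomes 1
p_7 = 8: count[8] becomes 2
p_8 = 7: count[7] becomes 1
Degrees (1 + count): deg[1]=1+1=2, deg[2]=1+1=2, deg[3]=1+0=1, deg[4]=1+1=2, deg[5]=1+0=1, deg[6]=1+1=2, deg[7]=1+1=2, deg[8]=1+2=3, deg[9]=1+1=2, deg[10]=1+0=1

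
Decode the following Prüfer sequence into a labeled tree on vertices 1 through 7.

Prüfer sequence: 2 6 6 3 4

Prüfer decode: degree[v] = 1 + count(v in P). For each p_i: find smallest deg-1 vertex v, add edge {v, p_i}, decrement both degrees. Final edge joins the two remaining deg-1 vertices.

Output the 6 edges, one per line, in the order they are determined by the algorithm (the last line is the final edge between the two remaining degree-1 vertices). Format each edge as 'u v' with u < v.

Initial degrees: {1:1, 2:2, 3:2, 4:2, 5:1, 6:3, 7:1}
Step 1: smallest deg-1 vertex = 1, p_1 = 2. Add edge {1,2}. Now deg[1]=0, deg[2]=1.
Step 2: smallest deg-1 vertex = 2, p_2 = 6. Add edge {2,6}. Now deg[2]=0, deg[6]=2.
Step 3: smallest deg-1 vertex = 5, p_3 = 6. Add edge {5,6}. Now deg[5]=0, deg[6]=1.
Step 4: smallest deg-1 vertex = 6, p_4 = 3. Add edge {3,6}. Now deg[6]=0, deg[3]=1.
Step 5: smallest deg-1 vertex = 3, p_5 = 4. Add edge {3,4}. Now deg[3]=0, deg[4]=1.
Final: two remaining deg-1 vertices are 4, 7. Add edge {4,7}.

Answer: 1 2
2 6
5 6
3 6
3 4
4 7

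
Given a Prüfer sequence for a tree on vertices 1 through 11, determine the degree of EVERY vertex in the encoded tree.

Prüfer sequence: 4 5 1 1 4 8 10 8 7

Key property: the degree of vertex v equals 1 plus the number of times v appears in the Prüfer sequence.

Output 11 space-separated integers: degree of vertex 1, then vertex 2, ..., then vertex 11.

Answer: 3 1 1 3 2 1 2 3 1 2 1

Derivation:
p_1 = 4: count[4] becomes 1
p_2 = 5: count[5] becomes 1
p_3 = 1: count[1] becomes 1
p_4 = 1: count[1] becomes 2
p_5 = 4: count[4] becomes 2
p_6 = 8: count[8] becomes 1
p_7 = 10: count[10] becomes 1
p_8 = 8: count[8] becomes 2
p_9 = 7: count[7] becomes 1
Degrees (1 + count): deg[1]=1+2=3, deg[2]=1+0=1, deg[3]=1+0=1, deg[4]=1+2=3, deg[5]=1+1=2, deg[6]=1+0=1, deg[7]=1+1=2, deg[8]=1+2=3, deg[9]=1+0=1, deg[10]=1+1=2, deg[11]=1+0=1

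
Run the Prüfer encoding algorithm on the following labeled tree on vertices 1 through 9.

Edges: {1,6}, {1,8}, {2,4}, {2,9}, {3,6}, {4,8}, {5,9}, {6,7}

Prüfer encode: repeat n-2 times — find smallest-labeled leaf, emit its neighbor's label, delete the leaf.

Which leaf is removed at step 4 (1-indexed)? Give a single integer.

Answer: 6

Derivation:
Step 1: current leaves = {3,5,7}. Remove leaf 3 (neighbor: 6).
Step 2: current leaves = {5,7}. Remove leaf 5 (neighbor: 9).
Step 3: current leaves = {7,9}. Remove leaf 7 (neighbor: 6).
Step 4: current leaves = {6,9}. Remove leaf 6 (neighbor: 1).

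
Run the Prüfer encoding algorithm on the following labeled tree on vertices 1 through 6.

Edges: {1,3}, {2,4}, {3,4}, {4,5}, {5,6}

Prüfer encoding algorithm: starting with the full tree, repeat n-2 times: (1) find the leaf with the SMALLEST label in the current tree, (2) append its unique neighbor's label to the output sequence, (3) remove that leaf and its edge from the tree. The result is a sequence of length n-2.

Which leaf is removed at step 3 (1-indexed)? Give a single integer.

Step 1: current leaves = {1,2,6}. Remove leaf 1 (neighbor: 3).
Step 2: current leaves = {2,3,6}. Remove leaf 2 (neighbor: 4).
Step 3: current leaves = {3,6}. Remove leaf 3 (neighbor: 4).

Answer: 3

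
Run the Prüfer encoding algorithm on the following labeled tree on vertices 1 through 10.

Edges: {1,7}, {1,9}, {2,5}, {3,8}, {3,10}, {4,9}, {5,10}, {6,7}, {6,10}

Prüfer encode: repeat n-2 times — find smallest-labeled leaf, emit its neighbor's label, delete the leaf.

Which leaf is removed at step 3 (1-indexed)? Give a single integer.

Step 1: current leaves = {2,4,8}. Remove leaf 2 (neighbor: 5).
Step 2: current leaves = {4,5,8}. Remove leaf 4 (neighbor: 9).
Step 3: current leaves = {5,8,9}. Remove leaf 5 (neighbor: 10).

Answer: 5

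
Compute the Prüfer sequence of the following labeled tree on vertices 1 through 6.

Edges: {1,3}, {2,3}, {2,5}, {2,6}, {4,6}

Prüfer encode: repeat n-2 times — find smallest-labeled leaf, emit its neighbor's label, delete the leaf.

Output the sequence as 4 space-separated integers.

Step 1: leaves = {1,4,5}. Remove smallest leaf 1, emit neighbor 3.
Step 2: leaves = {3,4,5}. Remove smallest leaf 3, emit neighbor 2.
Step 3: leaves = {4,5}. Remove smallest leaf 4, emit neighbor 6.
Step 4: leaves = {5,6}. Remove smallest leaf 5, emit neighbor 2.
Done: 2 vertices remain (2, 6). Sequence = [3 2 6 2]

Answer: 3 2 6 2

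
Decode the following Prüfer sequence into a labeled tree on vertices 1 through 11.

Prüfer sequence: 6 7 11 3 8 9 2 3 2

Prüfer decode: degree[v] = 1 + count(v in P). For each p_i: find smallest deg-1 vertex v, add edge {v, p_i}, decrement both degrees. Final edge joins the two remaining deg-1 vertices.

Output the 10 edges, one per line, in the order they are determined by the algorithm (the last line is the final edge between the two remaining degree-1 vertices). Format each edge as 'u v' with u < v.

Answer: 1 6
4 7
5 11
3 6
7 8
8 9
2 9
3 10
2 3
2 11

Derivation:
Initial degrees: {1:1, 2:3, 3:3, 4:1, 5:1, 6:2, 7:2, 8:2, 9:2, 10:1, 11:2}
Step 1: smallest deg-1 vertex = 1, p_1 = 6. Add edge {1,6}. Now deg[1]=0, deg[6]=1.
Step 2: smallest deg-1 vertex = 4, p_2 = 7. Add edge {4,7}. Now deg[4]=0, deg[7]=1.
Step 3: smallest deg-1 vertex = 5, p_3 = 11. Add edge {5,11}. Now deg[5]=0, deg[11]=1.
Step 4: smallest deg-1 vertex = 6, p_4 = 3. Add edge {3,6}. Now deg[6]=0, deg[3]=2.
Step 5: smallest deg-1 vertex = 7, p_5 = 8. Add edge {7,8}. Now deg[7]=0, deg[8]=1.
Step 6: smallest deg-1 vertex = 8, p_6 = 9. Add edge {8,9}. Now deg[8]=0, deg[9]=1.
Step 7: smallest deg-1 vertex = 9, p_7 = 2. Add edge {2,9}. Now deg[9]=0, deg[2]=2.
Step 8: smallest deg-1 vertex = 10, p_8 = 3. Add edge {3,10}. Now deg[10]=0, deg[3]=1.
Step 9: smallest deg-1 vertex = 3, p_9 = 2. Add edge {2,3}. Now deg[3]=0, deg[2]=1.
Final: two remaining deg-1 vertices are 2, 11. Add edge {2,11}.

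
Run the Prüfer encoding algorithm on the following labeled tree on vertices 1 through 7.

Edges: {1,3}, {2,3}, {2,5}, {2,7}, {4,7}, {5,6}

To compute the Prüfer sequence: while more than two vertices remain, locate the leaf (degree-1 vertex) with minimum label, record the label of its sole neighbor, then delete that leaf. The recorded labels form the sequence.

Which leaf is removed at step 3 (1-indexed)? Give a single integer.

Answer: 4

Derivation:
Step 1: current leaves = {1,4,6}. Remove leaf 1 (neighbor: 3).
Step 2: current leaves = {3,4,6}. Remove leaf 3 (neighbor: 2).
Step 3: current leaves = {4,6}. Remove leaf 4 (neighbor: 7).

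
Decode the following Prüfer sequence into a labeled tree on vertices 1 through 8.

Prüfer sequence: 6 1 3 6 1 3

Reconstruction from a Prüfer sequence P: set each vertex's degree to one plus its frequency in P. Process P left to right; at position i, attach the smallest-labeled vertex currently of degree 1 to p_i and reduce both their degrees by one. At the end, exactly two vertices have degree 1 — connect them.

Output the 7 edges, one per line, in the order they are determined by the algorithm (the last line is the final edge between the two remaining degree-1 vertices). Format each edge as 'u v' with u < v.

Initial degrees: {1:3, 2:1, 3:3, 4:1, 5:1, 6:3, 7:1, 8:1}
Step 1: smallest deg-1 vertex = 2, p_1 = 6. Add edge {2,6}. Now deg[2]=0, deg[6]=2.
Step 2: smallest deg-1 vertex = 4, p_2 = 1. Add edge {1,4}. Now deg[4]=0, deg[1]=2.
Step 3: smallest deg-1 vertex = 5, p_3 = 3. Add edge {3,5}. Now deg[5]=0, deg[3]=2.
Step 4: smallest deg-1 vertex = 7, p_4 = 6. Add edge {6,7}. Now deg[7]=0, deg[6]=1.
Step 5: smallest deg-1 vertex = 6, p_5 = 1. Add edge {1,6}. Now deg[6]=0, deg[1]=1.
Step 6: smallest deg-1 vertex = 1, p_6 = 3. Add edge {1,3}. Now deg[1]=0, deg[3]=1.
Final: two remaining deg-1 vertices are 3, 8. Add edge {3,8}.

Answer: 2 6
1 4
3 5
6 7
1 6
1 3
3 8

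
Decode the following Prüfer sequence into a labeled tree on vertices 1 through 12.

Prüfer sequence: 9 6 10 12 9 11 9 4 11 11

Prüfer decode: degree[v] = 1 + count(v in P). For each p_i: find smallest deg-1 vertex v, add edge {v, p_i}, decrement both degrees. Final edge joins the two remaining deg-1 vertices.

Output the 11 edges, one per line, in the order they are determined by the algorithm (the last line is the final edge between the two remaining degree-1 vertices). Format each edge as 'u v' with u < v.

Initial degrees: {1:1, 2:1, 3:1, 4:2, 5:1, 6:2, 7:1, 8:1, 9:4, 10:2, 11:4, 12:2}
Step 1: smallest deg-1 vertex = 1, p_1 = 9. Add edge {1,9}. Now deg[1]=0, deg[9]=3.
Step 2: smallest deg-1 vertex = 2, p_2 = 6. Add edge {2,6}. Now deg[2]=0, deg[6]=1.
Step 3: smallest deg-1 vertex = 3, p_3 = 10. Add edge {3,10}. Now deg[3]=0, deg[10]=1.
Step 4: smallest deg-1 vertex = 5, p_4 = 12. Add edge {5,12}. Now deg[5]=0, deg[12]=1.
Step 5: smallest deg-1 vertex = 6, p_5 = 9. Add edge {6,9}. Now deg[6]=0, deg[9]=2.
Step 6: smallest deg-1 vertex = 7, p_6 = 11. Add edge {7,11}. Now deg[7]=0, deg[11]=3.
Step 7: smallest deg-1 vertex = 8, p_7 = 9. Add edge {8,9}. Now deg[8]=0, deg[9]=1.
Step 8: smallest deg-1 vertex = 9, p_8 = 4. Add edge {4,9}. Now deg[9]=0, deg[4]=1.
Step 9: smallest deg-1 vertex = 4, p_9 = 11. Add edge {4,11}. Now deg[4]=0, deg[11]=2.
Step 10: smallest deg-1 vertex = 10, p_10 = 11. Add edge {10,11}. Now deg[10]=0, deg[11]=1.
Final: two remaining deg-1 vertices are 11, 12. Add edge {11,12}.

Answer: 1 9
2 6
3 10
5 12
6 9
7 11
8 9
4 9
4 11
10 11
11 12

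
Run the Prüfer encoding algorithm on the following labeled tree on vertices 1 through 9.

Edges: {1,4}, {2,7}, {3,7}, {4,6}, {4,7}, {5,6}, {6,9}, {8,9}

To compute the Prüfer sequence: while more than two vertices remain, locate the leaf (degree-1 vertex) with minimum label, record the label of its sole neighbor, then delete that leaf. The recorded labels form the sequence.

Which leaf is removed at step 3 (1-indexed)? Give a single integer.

Answer: 3

Derivation:
Step 1: current leaves = {1,2,3,5,8}. Remove leaf 1 (neighbor: 4).
Step 2: current leaves = {2,3,5,8}. Remove leaf 2 (neighbor: 7).
Step 3: current leaves = {3,5,8}. Remove leaf 3 (neighbor: 7).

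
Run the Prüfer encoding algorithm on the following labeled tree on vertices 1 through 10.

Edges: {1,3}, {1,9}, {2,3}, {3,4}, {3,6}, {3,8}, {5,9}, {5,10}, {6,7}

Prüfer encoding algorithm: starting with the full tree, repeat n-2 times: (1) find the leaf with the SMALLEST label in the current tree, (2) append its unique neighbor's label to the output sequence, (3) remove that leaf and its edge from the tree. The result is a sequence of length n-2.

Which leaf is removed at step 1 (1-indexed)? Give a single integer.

Step 1: current leaves = {2,4,7,8,10}. Remove leaf 2 (neighbor: 3).

Answer: 2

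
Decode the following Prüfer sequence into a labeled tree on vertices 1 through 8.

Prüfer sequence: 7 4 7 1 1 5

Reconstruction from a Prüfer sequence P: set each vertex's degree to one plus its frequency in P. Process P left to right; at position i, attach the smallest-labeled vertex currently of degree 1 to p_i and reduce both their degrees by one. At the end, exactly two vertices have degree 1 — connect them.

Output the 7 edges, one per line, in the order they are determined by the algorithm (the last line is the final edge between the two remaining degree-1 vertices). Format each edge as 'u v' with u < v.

Answer: 2 7
3 4
4 7
1 6
1 7
1 5
5 8

Derivation:
Initial degrees: {1:3, 2:1, 3:1, 4:2, 5:2, 6:1, 7:3, 8:1}
Step 1: smallest deg-1 vertex = 2, p_1 = 7. Add edge {2,7}. Now deg[2]=0, deg[7]=2.
Step 2: smallest deg-1 vertex = 3, p_2 = 4. Add edge {3,4}. Now deg[3]=0, deg[4]=1.
Step 3: smallest deg-1 vertex = 4, p_3 = 7. Add edge {4,7}. Now deg[4]=0, deg[7]=1.
Step 4: smallest deg-1 vertex = 6, p_4 = 1. Add edge {1,6}. Now deg[6]=0, deg[1]=2.
Step 5: smallest deg-1 vertex = 7, p_5 = 1. Add edge {1,7}. Now deg[7]=0, deg[1]=1.
Step 6: smallest deg-1 vertex = 1, p_6 = 5. Add edge {1,5}. Now deg[1]=0, deg[5]=1.
Final: two remaining deg-1 vertices are 5, 8. Add edge {5,8}.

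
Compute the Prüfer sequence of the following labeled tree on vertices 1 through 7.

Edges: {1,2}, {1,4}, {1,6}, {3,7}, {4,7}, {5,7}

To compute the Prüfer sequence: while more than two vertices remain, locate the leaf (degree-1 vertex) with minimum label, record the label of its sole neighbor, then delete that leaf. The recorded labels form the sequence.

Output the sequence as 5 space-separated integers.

Step 1: leaves = {2,3,5,6}. Remove smallest leaf 2, emit neighbor 1.
Step 2: leaves = {3,5,6}. Remove smallest leaf 3, emit neighbor 7.
Step 3: leaves = {5,6}. Remove smallest leaf 5, emit neighbor 7.
Step 4: leaves = {6,7}. Remove smallest leaf 6, emit neighbor 1.
Step 5: leaves = {1,7}. Remove smallest leaf 1, emit neighbor 4.
Done: 2 vertices remain (4, 7). Sequence = [1 7 7 1 4]

Answer: 1 7 7 1 4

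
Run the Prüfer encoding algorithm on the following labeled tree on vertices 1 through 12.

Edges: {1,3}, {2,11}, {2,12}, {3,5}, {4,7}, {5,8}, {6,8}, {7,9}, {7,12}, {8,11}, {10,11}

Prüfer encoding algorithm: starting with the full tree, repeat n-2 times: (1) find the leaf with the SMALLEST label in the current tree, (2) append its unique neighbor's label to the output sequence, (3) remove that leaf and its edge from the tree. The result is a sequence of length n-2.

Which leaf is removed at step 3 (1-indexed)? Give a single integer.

Step 1: current leaves = {1,4,6,9,10}. Remove leaf 1 (neighbor: 3).
Step 2: current leaves = {3,4,6,9,10}. Remove leaf 3 (neighbor: 5).
Step 3: current leaves = {4,5,6,9,10}. Remove leaf 4 (neighbor: 7).

Answer: 4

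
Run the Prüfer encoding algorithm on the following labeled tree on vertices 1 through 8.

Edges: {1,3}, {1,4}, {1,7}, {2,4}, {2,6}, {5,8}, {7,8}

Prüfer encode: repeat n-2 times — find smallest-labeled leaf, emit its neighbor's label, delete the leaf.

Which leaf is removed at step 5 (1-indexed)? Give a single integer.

Answer: 4

Derivation:
Step 1: current leaves = {3,5,6}. Remove leaf 3 (neighbor: 1).
Step 2: current leaves = {5,6}. Remove leaf 5 (neighbor: 8).
Step 3: current leaves = {6,8}. Remove leaf 6 (neighbor: 2).
Step 4: current leaves = {2,8}. Remove leaf 2 (neighbor: 4).
Step 5: current leaves = {4,8}. Remove leaf 4 (neighbor: 1).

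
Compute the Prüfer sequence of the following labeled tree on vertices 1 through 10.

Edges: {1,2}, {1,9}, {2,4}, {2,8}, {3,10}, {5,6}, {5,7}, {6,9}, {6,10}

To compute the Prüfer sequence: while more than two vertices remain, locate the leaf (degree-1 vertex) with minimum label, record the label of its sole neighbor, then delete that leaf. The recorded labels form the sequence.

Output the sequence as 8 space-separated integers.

Step 1: leaves = {3,4,7,8}. Remove smallest leaf 3, emit neighbor 10.
Step 2: leaves = {4,7,8,10}. Remove smallest leaf 4, emit neighbor 2.
Step 3: leaves = {7,8,10}. Remove smallest leaf 7, emit neighbor 5.
Step 4: leaves = {5,8,10}. Remove smallest leaf 5, emit neighbor 6.
Step 5: leaves = {8,10}. Remove smallest leaf 8, emit neighbor 2.
Step 6: leaves = {2,10}. Remove smallest leaf 2, emit neighbor 1.
Step 7: leaves = {1,10}. Remove smallest leaf 1, emit neighbor 9.
Step 8: leaves = {9,10}. Remove smallest leaf 9, emit neighbor 6.
Done: 2 vertices remain (6, 10). Sequence = [10 2 5 6 2 1 9 6]

Answer: 10 2 5 6 2 1 9 6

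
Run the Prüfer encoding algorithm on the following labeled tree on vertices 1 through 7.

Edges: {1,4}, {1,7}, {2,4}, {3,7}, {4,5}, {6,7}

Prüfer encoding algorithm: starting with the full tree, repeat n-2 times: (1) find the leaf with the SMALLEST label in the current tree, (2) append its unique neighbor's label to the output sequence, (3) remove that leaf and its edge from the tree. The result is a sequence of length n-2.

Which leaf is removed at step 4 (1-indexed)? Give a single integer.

Step 1: current leaves = {2,3,5,6}. Remove leaf 2 (neighbor: 4).
Step 2: current leaves = {3,5,6}. Remove leaf 3 (neighbor: 7).
Step 3: current leaves = {5,6}. Remove leaf 5 (neighbor: 4).
Step 4: current leaves = {4,6}. Remove leaf 4 (neighbor: 1).

Answer: 4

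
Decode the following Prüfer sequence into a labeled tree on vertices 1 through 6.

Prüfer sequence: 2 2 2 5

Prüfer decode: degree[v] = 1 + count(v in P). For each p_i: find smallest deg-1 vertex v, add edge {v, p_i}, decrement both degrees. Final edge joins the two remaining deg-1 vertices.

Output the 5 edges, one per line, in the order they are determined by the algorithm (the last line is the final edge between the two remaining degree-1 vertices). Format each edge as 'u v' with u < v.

Answer: 1 2
2 3
2 4
2 5
5 6

Derivation:
Initial degrees: {1:1, 2:4, 3:1, 4:1, 5:2, 6:1}
Step 1: smallest deg-1 vertex = 1, p_1 = 2. Add edge {1,2}. Now deg[1]=0, deg[2]=3.
Step 2: smallest deg-1 vertex = 3, p_2 = 2. Add edge {2,3}. Now deg[3]=0, deg[2]=2.
Step 3: smallest deg-1 vertex = 4, p_3 = 2. Add edge {2,4}. Now deg[4]=0, deg[2]=1.
Step 4: smallest deg-1 vertex = 2, p_4 = 5. Add edge {2,5}. Now deg[2]=0, deg[5]=1.
Final: two remaining deg-1 vertices are 5, 6. Add edge {5,6}.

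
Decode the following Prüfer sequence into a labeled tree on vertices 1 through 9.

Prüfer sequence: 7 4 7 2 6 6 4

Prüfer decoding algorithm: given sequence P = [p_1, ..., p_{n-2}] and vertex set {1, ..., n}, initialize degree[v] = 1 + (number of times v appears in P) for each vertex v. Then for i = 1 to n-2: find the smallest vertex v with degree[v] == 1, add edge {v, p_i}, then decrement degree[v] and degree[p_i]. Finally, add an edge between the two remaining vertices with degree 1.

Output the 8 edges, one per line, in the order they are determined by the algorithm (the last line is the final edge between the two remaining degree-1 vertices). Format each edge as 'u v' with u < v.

Initial degrees: {1:1, 2:2, 3:1, 4:3, 5:1, 6:3, 7:3, 8:1, 9:1}
Step 1: smallest deg-1 vertex = 1, p_1 = 7. Add edge {1,7}. Now deg[1]=0, deg[7]=2.
Step 2: smallest deg-1 vertex = 3, p_2 = 4. Add edge {3,4}. Now deg[3]=0, deg[4]=2.
Step 3: smallest deg-1 vertex = 5, p_3 = 7. Add edge {5,7}. Now deg[5]=0, deg[7]=1.
Step 4: smallest deg-1 vertex = 7, p_4 = 2. Add edge {2,7}. Now deg[7]=0, deg[2]=1.
Step 5: smallest deg-1 vertex = 2, p_5 = 6. Add edge {2,6}. Now deg[2]=0, deg[6]=2.
Step 6: smallest deg-1 vertex = 8, p_6 = 6. Add edge {6,8}. Now deg[8]=0, deg[6]=1.
Step 7: smallest deg-1 vertex = 6, p_7 = 4. Add edge {4,6}. Now deg[6]=0, deg[4]=1.
Final: two remaining deg-1 vertices are 4, 9. Add edge {4,9}.

Answer: 1 7
3 4
5 7
2 7
2 6
6 8
4 6
4 9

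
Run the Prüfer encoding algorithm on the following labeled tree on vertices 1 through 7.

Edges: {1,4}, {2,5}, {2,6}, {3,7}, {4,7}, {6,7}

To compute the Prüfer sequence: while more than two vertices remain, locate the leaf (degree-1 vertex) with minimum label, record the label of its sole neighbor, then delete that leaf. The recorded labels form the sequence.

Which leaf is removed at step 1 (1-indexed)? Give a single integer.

Answer: 1

Derivation:
Step 1: current leaves = {1,3,5}. Remove leaf 1 (neighbor: 4).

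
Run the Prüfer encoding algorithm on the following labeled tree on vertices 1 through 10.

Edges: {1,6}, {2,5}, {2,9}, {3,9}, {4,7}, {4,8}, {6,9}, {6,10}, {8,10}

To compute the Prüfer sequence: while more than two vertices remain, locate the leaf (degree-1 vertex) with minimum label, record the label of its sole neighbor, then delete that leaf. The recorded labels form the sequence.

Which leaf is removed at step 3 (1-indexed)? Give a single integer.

Step 1: current leaves = {1,3,5,7}. Remove leaf 1 (neighbor: 6).
Step 2: current leaves = {3,5,7}. Remove leaf 3 (neighbor: 9).
Step 3: current leaves = {5,7}. Remove leaf 5 (neighbor: 2).

Answer: 5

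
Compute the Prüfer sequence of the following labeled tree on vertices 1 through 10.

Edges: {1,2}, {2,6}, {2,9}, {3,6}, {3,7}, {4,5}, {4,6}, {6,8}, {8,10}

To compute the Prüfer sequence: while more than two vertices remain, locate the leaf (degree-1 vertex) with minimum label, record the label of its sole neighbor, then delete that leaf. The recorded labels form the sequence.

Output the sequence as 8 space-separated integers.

Answer: 2 4 6 3 6 2 6 8

Derivation:
Step 1: leaves = {1,5,7,9,10}. Remove smallest leaf 1, emit neighbor 2.
Step 2: leaves = {5,7,9,10}. Remove smallest leaf 5, emit neighbor 4.
Step 3: leaves = {4,7,9,10}. Remove smallest leaf 4, emit neighbor 6.
Step 4: leaves = {7,9,10}. Remove smallest leaf 7, emit neighbor 3.
Step 5: leaves = {3,9,10}. Remove smallest leaf 3, emit neighbor 6.
Step 6: leaves = {9,10}. Remove smallest leaf 9, emit neighbor 2.
Step 7: leaves = {2,10}. Remove smallest leaf 2, emit neighbor 6.
Step 8: leaves = {6,10}. Remove smallest leaf 6, emit neighbor 8.
Done: 2 vertices remain (8, 10). Sequence = [2 4 6 3 6 2 6 8]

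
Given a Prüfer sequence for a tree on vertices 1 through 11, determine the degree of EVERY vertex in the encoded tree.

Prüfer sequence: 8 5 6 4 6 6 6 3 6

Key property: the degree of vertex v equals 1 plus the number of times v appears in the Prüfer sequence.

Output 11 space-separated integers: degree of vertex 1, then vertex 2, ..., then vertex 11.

p_1 = 8: count[8] becomes 1
p_2 = 5: count[5] becomes 1
p_3 = 6: count[6] becomes 1
p_4 = 4: count[4] becomes 1
p_5 = 6: count[6] becomes 2
p_6 = 6: count[6] becomes 3
p_7 = 6: count[6] becomes 4
p_8 = 3: count[3] becomes 1
p_9 = 6: count[6] becomes 5
Degrees (1 + count): deg[1]=1+0=1, deg[2]=1+0=1, deg[3]=1+1=2, deg[4]=1+1=2, deg[5]=1+1=2, deg[6]=1+5=6, deg[7]=1+0=1, deg[8]=1+1=2, deg[9]=1+0=1, deg[10]=1+0=1, deg[11]=1+0=1

Answer: 1 1 2 2 2 6 1 2 1 1 1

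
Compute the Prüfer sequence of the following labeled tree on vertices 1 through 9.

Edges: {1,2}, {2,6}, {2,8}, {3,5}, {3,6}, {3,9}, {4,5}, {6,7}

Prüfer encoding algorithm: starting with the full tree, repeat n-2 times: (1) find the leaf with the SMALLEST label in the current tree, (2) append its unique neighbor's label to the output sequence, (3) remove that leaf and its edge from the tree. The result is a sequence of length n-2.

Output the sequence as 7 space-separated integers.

Step 1: leaves = {1,4,7,8,9}. Remove smallest leaf 1, emit neighbor 2.
Step 2: leaves = {4,7,8,9}. Remove smallest leaf 4, emit neighbor 5.
Step 3: leaves = {5,7,8,9}. Remove smallest leaf 5, emit neighbor 3.
Step 4: leaves = {7,8,9}. Remove smallest leaf 7, emit neighbor 6.
Step 5: leaves = {8,9}. Remove smallest leaf 8, emit neighbor 2.
Step 6: leaves = {2,9}. Remove smallest leaf 2, emit neighbor 6.
Step 7: leaves = {6,9}. Remove smallest leaf 6, emit neighbor 3.
Done: 2 vertices remain (3, 9). Sequence = [2 5 3 6 2 6 3]

Answer: 2 5 3 6 2 6 3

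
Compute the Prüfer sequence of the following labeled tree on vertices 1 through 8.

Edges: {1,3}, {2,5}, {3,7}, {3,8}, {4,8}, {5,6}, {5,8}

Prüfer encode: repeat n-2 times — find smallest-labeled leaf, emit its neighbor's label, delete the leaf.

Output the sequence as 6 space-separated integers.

Step 1: leaves = {1,2,4,6,7}. Remove smallest leaf 1, emit neighbor 3.
Step 2: leaves = {2,4,6,7}. Remove smallest leaf 2, emit neighbor 5.
Step 3: leaves = {4,6,7}. Remove smallest leaf 4, emit neighbor 8.
Step 4: leaves = {6,7}. Remove smallest leaf 6, emit neighbor 5.
Step 5: leaves = {5,7}. Remove smallest leaf 5, emit neighbor 8.
Step 6: leaves = {7,8}. Remove smallest leaf 7, emit neighbor 3.
Done: 2 vertices remain (3, 8). Sequence = [3 5 8 5 8 3]

Answer: 3 5 8 5 8 3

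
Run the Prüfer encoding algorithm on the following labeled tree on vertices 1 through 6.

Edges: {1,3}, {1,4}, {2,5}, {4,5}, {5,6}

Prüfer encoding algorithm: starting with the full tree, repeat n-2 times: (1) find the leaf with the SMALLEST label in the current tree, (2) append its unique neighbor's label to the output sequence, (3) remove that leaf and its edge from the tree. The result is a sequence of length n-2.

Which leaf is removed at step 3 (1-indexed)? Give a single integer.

Answer: 1

Derivation:
Step 1: current leaves = {2,3,6}. Remove leaf 2 (neighbor: 5).
Step 2: current leaves = {3,6}. Remove leaf 3 (neighbor: 1).
Step 3: current leaves = {1,6}. Remove leaf 1 (neighbor: 4).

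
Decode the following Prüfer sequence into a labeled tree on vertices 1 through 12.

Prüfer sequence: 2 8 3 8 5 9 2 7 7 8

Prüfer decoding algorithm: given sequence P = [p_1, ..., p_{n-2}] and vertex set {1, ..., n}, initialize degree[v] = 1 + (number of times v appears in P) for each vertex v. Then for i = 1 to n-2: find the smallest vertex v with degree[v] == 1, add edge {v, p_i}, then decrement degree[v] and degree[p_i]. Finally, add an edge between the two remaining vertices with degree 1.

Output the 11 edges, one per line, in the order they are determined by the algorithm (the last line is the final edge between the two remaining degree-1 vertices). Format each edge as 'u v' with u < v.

Answer: 1 2
4 8
3 6
3 8
5 10
5 9
2 9
2 7
7 11
7 8
8 12

Derivation:
Initial degrees: {1:1, 2:3, 3:2, 4:1, 5:2, 6:1, 7:3, 8:4, 9:2, 10:1, 11:1, 12:1}
Step 1: smallest deg-1 vertex = 1, p_1 = 2. Add edge {1,2}. Now deg[1]=0, deg[2]=2.
Step 2: smallest deg-1 vertex = 4, p_2 = 8. Add edge {4,8}. Now deg[4]=0, deg[8]=3.
Step 3: smallest deg-1 vertex = 6, p_3 = 3. Add edge {3,6}. Now deg[6]=0, deg[3]=1.
Step 4: smallest deg-1 vertex = 3, p_4 = 8. Add edge {3,8}. Now deg[3]=0, deg[8]=2.
Step 5: smallest deg-1 vertex = 10, p_5 = 5. Add edge {5,10}. Now deg[10]=0, deg[5]=1.
Step 6: smallest deg-1 vertex = 5, p_6 = 9. Add edge {5,9}. Now deg[5]=0, deg[9]=1.
Step 7: smallest deg-1 vertex = 9, p_7 = 2. Add edge {2,9}. Now deg[9]=0, deg[2]=1.
Step 8: smallest deg-1 vertex = 2, p_8 = 7. Add edge {2,7}. Now deg[2]=0, deg[7]=2.
Step 9: smallest deg-1 vertex = 11, p_9 = 7. Add edge {7,11}. Now deg[11]=0, deg[7]=1.
Step 10: smallest deg-1 vertex = 7, p_10 = 8. Add edge {7,8}. Now deg[7]=0, deg[8]=1.
Final: two remaining deg-1 vertices are 8, 12. Add edge {8,12}.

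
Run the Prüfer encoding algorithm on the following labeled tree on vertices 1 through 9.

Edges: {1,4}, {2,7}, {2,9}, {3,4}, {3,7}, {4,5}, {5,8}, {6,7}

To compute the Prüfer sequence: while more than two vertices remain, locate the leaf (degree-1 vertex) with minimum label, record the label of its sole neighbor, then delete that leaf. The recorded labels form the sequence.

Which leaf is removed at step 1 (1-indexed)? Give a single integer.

Answer: 1

Derivation:
Step 1: current leaves = {1,6,8,9}. Remove leaf 1 (neighbor: 4).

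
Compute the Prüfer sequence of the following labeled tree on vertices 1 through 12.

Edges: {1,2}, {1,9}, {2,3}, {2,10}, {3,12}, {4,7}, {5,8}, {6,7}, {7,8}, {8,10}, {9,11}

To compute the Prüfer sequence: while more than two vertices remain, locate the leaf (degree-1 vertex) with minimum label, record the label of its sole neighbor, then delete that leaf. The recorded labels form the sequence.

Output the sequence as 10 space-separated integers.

Answer: 7 8 7 8 10 2 9 1 2 3

Derivation:
Step 1: leaves = {4,5,6,11,12}. Remove smallest leaf 4, emit neighbor 7.
Step 2: leaves = {5,6,11,12}. Remove smallest leaf 5, emit neighbor 8.
Step 3: leaves = {6,11,12}. Remove smallest leaf 6, emit neighbor 7.
Step 4: leaves = {7,11,12}. Remove smallest leaf 7, emit neighbor 8.
Step 5: leaves = {8,11,12}. Remove smallest leaf 8, emit neighbor 10.
Step 6: leaves = {10,11,12}. Remove smallest leaf 10, emit neighbor 2.
Step 7: leaves = {11,12}. Remove smallest leaf 11, emit neighbor 9.
Step 8: leaves = {9,12}. Remove smallest leaf 9, emit neighbor 1.
Step 9: leaves = {1,12}. Remove smallest leaf 1, emit neighbor 2.
Step 10: leaves = {2,12}. Remove smallest leaf 2, emit neighbor 3.
Done: 2 vertices remain (3, 12). Sequence = [7 8 7 8 10 2 9 1 2 3]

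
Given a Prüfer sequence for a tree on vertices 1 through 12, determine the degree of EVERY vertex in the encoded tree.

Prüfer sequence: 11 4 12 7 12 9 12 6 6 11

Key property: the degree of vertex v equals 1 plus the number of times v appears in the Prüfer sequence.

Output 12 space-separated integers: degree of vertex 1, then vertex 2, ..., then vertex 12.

Answer: 1 1 1 2 1 3 2 1 2 1 3 4

Derivation:
p_1 = 11: count[11] becomes 1
p_2 = 4: count[4] becomes 1
p_3 = 12: count[12] becomes 1
p_4 = 7: count[7] becomes 1
p_5 = 12: count[12] becomes 2
p_6 = 9: count[9] becomes 1
p_7 = 12: count[12] becomes 3
p_8 = 6: count[6] becomes 1
p_9 = 6: count[6] becomes 2
p_10 = 11: count[11] becomes 2
Degrees (1 + count): deg[1]=1+0=1, deg[2]=1+0=1, deg[3]=1+0=1, deg[4]=1+1=2, deg[5]=1+0=1, deg[6]=1+2=3, deg[7]=1+1=2, deg[8]=1+0=1, deg[9]=1+1=2, deg[10]=1+0=1, deg[11]=1+2=3, deg[12]=1+3=4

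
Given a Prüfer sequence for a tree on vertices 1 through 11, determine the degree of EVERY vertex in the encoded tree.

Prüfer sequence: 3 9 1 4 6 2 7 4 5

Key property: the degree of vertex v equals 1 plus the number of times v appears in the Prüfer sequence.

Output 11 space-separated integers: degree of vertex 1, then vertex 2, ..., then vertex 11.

p_1 = 3: count[3] becomes 1
p_2 = 9: count[9] becomes 1
p_3 = 1: count[1] becomes 1
p_4 = 4: count[4] becomes 1
p_5 = 6: count[6] becomes 1
p_6 = 2: count[2] becomes 1
p_7 = 7: count[7] becomes 1
p_8 = 4: count[4] becomes 2
p_9 = 5: count[5] becomes 1
Degrees (1 + count): deg[1]=1+1=2, deg[2]=1+1=2, deg[3]=1+1=2, deg[4]=1+2=3, deg[5]=1+1=2, deg[6]=1+1=2, deg[7]=1+1=2, deg[8]=1+0=1, deg[9]=1+1=2, deg[10]=1+0=1, deg[11]=1+0=1

Answer: 2 2 2 3 2 2 2 1 2 1 1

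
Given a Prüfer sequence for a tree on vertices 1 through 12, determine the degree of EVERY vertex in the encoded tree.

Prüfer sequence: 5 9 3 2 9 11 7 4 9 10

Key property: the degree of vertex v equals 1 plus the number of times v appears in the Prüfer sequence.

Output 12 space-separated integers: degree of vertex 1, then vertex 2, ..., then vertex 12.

Answer: 1 2 2 2 2 1 2 1 4 2 2 1

Derivation:
p_1 = 5: count[5] becomes 1
p_2 = 9: count[9] becomes 1
p_3 = 3: count[3] becomes 1
p_4 = 2: count[2] becomes 1
p_5 = 9: count[9] becomes 2
p_6 = 11: count[11] becomes 1
p_7 = 7: count[7] becomes 1
p_8 = 4: count[4] becomes 1
p_9 = 9: count[9] becomes 3
p_10 = 10: count[10] becomes 1
Degrees (1 + count): deg[1]=1+0=1, deg[2]=1+1=2, deg[3]=1+1=2, deg[4]=1+1=2, deg[5]=1+1=2, deg[6]=1+0=1, deg[7]=1+1=2, deg[8]=1+0=1, deg[9]=1+3=4, deg[10]=1+1=2, deg[11]=1+1=2, deg[12]=1+0=1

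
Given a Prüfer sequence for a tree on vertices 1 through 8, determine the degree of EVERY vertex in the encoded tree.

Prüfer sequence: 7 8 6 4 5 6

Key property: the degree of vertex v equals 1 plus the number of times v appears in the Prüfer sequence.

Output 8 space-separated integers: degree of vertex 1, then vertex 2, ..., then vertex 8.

Answer: 1 1 1 2 2 3 2 2

Derivation:
p_1 = 7: count[7] becomes 1
p_2 = 8: count[8] becomes 1
p_3 = 6: count[6] becomes 1
p_4 = 4: count[4] becomes 1
p_5 = 5: count[5] becomes 1
p_6 = 6: count[6] becomes 2
Degrees (1 + count): deg[1]=1+0=1, deg[2]=1+0=1, deg[3]=1+0=1, deg[4]=1+1=2, deg[5]=1+1=2, deg[6]=1+2=3, deg[7]=1+1=2, deg[8]=1+1=2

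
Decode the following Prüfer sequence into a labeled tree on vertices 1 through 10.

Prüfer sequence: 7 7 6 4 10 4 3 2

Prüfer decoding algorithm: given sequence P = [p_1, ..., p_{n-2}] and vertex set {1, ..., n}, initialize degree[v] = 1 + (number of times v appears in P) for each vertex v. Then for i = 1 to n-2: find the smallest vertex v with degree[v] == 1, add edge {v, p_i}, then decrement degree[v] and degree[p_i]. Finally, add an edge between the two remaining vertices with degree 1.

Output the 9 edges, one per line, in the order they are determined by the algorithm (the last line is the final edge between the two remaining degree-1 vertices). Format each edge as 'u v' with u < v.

Initial degrees: {1:1, 2:2, 3:2, 4:3, 5:1, 6:2, 7:3, 8:1, 9:1, 10:2}
Step 1: smallest deg-1 vertex = 1, p_1 = 7. Add edge {1,7}. Now deg[1]=0, deg[7]=2.
Step 2: smallest deg-1 vertex = 5, p_2 = 7. Add edge {5,7}. Now deg[5]=0, deg[7]=1.
Step 3: smallest deg-1 vertex = 7, p_3 = 6. Add edge {6,7}. Now deg[7]=0, deg[6]=1.
Step 4: smallest deg-1 vertex = 6, p_4 = 4. Add edge {4,6}. Now deg[6]=0, deg[4]=2.
Step 5: smallest deg-1 vertex = 8, p_5 = 10. Add edge {8,10}. Now deg[8]=0, deg[10]=1.
Step 6: smallest deg-1 vertex = 9, p_6 = 4. Add edge {4,9}. Now deg[9]=0, deg[4]=1.
Step 7: smallest deg-1 vertex = 4, p_7 = 3. Add edge {3,4}. Now deg[4]=0, deg[3]=1.
Step 8: smallest deg-1 vertex = 3, p_8 = 2. Add edge {2,3}. Now deg[3]=0, deg[2]=1.
Final: two remaining deg-1 vertices are 2, 10. Add edge {2,10}.

Answer: 1 7
5 7
6 7
4 6
8 10
4 9
3 4
2 3
2 10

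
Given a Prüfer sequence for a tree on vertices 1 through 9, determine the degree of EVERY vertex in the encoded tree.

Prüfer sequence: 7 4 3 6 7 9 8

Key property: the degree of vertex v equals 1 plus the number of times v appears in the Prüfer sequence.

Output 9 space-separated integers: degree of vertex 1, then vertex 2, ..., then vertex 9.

Answer: 1 1 2 2 1 2 3 2 2

Derivation:
p_1 = 7: count[7] becomes 1
p_2 = 4: count[4] becomes 1
p_3 = 3: count[3] becomes 1
p_4 = 6: count[6] becomes 1
p_5 = 7: count[7] becomes 2
p_6 = 9: count[9] becomes 1
p_7 = 8: count[8] becomes 1
Degrees (1 + count): deg[1]=1+0=1, deg[2]=1+0=1, deg[3]=1+1=2, deg[4]=1+1=2, deg[5]=1+0=1, deg[6]=1+1=2, deg[7]=1+2=3, deg[8]=1+1=2, deg[9]=1+1=2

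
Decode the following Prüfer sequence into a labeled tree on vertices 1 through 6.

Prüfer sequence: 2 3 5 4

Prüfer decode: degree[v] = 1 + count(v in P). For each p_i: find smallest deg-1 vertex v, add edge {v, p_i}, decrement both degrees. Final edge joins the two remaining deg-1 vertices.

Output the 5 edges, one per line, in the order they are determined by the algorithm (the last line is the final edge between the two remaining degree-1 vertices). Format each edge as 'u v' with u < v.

Answer: 1 2
2 3
3 5
4 5
4 6

Derivation:
Initial degrees: {1:1, 2:2, 3:2, 4:2, 5:2, 6:1}
Step 1: smallest deg-1 vertex = 1, p_1 = 2. Add edge {1,2}. Now deg[1]=0, deg[2]=1.
Step 2: smallest deg-1 vertex = 2, p_2 = 3. Add edge {2,3}. Now deg[2]=0, deg[3]=1.
Step 3: smallest deg-1 vertex = 3, p_3 = 5. Add edge {3,5}. Now deg[3]=0, deg[5]=1.
Step 4: smallest deg-1 vertex = 5, p_4 = 4. Add edge {4,5}. Now deg[5]=0, deg[4]=1.
Final: two remaining deg-1 vertices are 4, 6. Add edge {4,6}.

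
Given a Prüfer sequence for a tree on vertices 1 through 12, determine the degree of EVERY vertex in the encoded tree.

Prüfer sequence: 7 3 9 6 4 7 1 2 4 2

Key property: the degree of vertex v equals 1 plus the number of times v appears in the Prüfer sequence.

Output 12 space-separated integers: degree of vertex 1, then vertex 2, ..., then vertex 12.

Answer: 2 3 2 3 1 2 3 1 2 1 1 1

Derivation:
p_1 = 7: count[7] becomes 1
p_2 = 3: count[3] becomes 1
p_3 = 9: count[9] becomes 1
p_4 = 6: count[6] becomes 1
p_5 = 4: count[4] becomes 1
p_6 = 7: count[7] becomes 2
p_7 = 1: count[1] becomes 1
p_8 = 2: count[2] becomes 1
p_9 = 4: count[4] becomes 2
p_10 = 2: count[2] becomes 2
Degrees (1 + count): deg[1]=1+1=2, deg[2]=1+2=3, deg[3]=1+1=2, deg[4]=1+2=3, deg[5]=1+0=1, deg[6]=1+1=2, deg[7]=1+2=3, deg[8]=1+0=1, deg[9]=1+1=2, deg[10]=1+0=1, deg[11]=1+0=1, deg[12]=1+0=1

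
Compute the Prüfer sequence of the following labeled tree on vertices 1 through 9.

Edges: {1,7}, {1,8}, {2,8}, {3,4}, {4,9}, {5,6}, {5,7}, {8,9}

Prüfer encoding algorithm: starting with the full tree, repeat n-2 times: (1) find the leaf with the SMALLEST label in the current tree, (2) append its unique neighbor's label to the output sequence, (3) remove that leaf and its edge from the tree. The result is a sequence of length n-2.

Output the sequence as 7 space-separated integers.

Answer: 8 4 9 5 7 1 8

Derivation:
Step 1: leaves = {2,3,6}. Remove smallest leaf 2, emit neighbor 8.
Step 2: leaves = {3,6}. Remove smallest leaf 3, emit neighbor 4.
Step 3: leaves = {4,6}. Remove smallest leaf 4, emit neighbor 9.
Step 4: leaves = {6,9}. Remove smallest leaf 6, emit neighbor 5.
Step 5: leaves = {5,9}. Remove smallest leaf 5, emit neighbor 7.
Step 6: leaves = {7,9}. Remove smallest leaf 7, emit neighbor 1.
Step 7: leaves = {1,9}. Remove smallest leaf 1, emit neighbor 8.
Done: 2 vertices remain (8, 9). Sequence = [8 4 9 5 7 1 8]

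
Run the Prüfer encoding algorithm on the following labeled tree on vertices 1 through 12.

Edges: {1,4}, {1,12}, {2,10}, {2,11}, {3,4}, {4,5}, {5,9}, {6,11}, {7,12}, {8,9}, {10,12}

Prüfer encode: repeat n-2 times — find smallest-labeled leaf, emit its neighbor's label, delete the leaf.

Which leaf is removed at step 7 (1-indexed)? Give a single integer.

Answer: 4

Derivation:
Step 1: current leaves = {3,6,7,8}. Remove leaf 3 (neighbor: 4).
Step 2: current leaves = {6,7,8}. Remove leaf 6 (neighbor: 11).
Step 3: current leaves = {7,8,11}. Remove leaf 7 (neighbor: 12).
Step 4: current leaves = {8,11}. Remove leaf 8 (neighbor: 9).
Step 5: current leaves = {9,11}. Remove leaf 9 (neighbor: 5).
Step 6: current leaves = {5,11}. Remove leaf 5 (neighbor: 4).
Step 7: current leaves = {4,11}. Remove leaf 4 (neighbor: 1).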